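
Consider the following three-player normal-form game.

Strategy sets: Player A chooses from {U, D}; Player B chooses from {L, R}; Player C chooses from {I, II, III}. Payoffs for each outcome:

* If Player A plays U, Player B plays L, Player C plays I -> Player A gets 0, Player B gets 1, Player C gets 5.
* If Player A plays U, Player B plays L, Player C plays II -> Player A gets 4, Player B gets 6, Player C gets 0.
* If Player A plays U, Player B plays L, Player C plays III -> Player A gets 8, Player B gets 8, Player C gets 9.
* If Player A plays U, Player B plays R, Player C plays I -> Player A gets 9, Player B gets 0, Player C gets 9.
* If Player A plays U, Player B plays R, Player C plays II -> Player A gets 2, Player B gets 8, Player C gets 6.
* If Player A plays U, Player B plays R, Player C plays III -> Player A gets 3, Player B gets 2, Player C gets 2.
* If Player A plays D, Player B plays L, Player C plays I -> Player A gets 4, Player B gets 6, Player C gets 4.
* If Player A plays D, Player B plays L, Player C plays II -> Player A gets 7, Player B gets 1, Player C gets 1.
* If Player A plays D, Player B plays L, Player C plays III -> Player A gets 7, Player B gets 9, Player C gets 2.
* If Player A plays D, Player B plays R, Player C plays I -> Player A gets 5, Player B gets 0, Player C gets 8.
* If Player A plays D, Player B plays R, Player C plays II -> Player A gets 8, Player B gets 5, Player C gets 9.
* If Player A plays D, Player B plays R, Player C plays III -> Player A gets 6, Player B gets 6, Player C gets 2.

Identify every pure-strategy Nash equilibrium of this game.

(U, L, I): Player A can switch to D (0 → 4). Not NE.
(U, L, II): Player A can switch to D (4 → 7). Not NE.
(U, L, III): Player A gets 8, best alternative 7; Player B gets 8, best alternative 2; Player C gets 9, best alternative 5. No profitable deviation — NE.
(U, R, I): Player B can switch to L (0 → 1). Not NE.
(U, R, II): Player A can switch to D (2 → 8). Not NE.
(U, R, III): Player A can switch to D (3 → 6). Not NE.
(D, L, I): Player A gets 4, best alternative 0; Player B gets 6, best alternative 0; Player C gets 4, best alternative 2. No profitable deviation — NE.
(D, L, II): Player B can switch to R (1 → 5). Not NE.
(D, L, III): Player A can switch to U (7 → 8). Not NE.
(D, R, I): Player A can switch to U (5 → 9). Not NE.
(D, R, II): Player A gets 8, best alternative 2; Player B gets 5, best alternative 1; Player C gets 9, best alternative 8. No profitable deviation — NE.
(D, R, III): Player B can switch to L (6 → 9). Not NE.

(U, L, III) and (D, L, I) and (D, R, II)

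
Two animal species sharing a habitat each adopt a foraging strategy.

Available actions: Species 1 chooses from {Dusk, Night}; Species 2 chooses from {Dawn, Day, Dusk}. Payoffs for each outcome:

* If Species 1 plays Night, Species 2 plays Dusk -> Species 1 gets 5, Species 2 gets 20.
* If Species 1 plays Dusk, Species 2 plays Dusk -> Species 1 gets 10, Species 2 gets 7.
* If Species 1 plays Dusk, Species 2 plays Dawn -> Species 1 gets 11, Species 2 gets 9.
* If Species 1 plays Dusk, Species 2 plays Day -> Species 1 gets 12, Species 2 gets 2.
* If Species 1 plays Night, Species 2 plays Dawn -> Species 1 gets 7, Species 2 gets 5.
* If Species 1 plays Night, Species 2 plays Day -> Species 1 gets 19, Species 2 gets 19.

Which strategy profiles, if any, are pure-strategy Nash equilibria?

Pure NE: (Dusk, Dawn)

(Dusk, Dawn): Species 1 gets 11, best alternative 7; Species 2 gets 9, best alternative 7. No profitable deviation — NE.
(Dusk, Day): Species 1 can switch to Night (12 → 19). Not NE.
(Dusk, Dusk): Species 2 can switch to Dawn (7 → 9). Not NE.
(Night, Dawn): Species 1 can switch to Dusk (7 → 11). Not NE.
(Night, Day): Species 2 can switch to Dusk (19 → 20). Not NE.
(Night, Dusk): Species 1 can switch to Dusk (5 → 10). Not NE.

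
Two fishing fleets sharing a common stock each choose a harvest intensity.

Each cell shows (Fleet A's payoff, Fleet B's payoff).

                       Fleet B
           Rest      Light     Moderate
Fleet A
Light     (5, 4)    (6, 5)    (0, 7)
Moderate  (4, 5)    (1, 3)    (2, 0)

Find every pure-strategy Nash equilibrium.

For each player, find the best response to each opponent profile; mutual best responses are the pure NE.
Fleet A against Rest: payoffs 5, 4 → best response Light.
Fleet A against Light: payoffs 6, 1 → best response Light.
Fleet A against Moderate: payoffs 0, 2 → best response Moderate.
Fleet B against Light: payoffs 4, 5, 7 → best response Moderate.
Fleet B against Moderate: payoffs 5, 3, 0 → best response Rest.
No profile is a mutual best response for all players.

There is no pure-strategy Nash equilibrium.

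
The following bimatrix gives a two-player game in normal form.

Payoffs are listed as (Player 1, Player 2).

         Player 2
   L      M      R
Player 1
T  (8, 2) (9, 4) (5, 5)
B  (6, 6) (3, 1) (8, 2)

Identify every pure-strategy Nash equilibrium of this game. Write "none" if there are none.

There is no pure-strategy Nash equilibrium.

(T, L): Player 2 can switch to M (2 → 4). Not NE.
(T, M): Player 2 can switch to R (4 → 5). Not NE.
(T, R): Player 1 can switch to B (5 → 8). Not NE.
(B, L): Player 1 can switch to T (6 → 8). Not NE.
(B, M): Player 1 can switch to T (3 → 9). Not NE.
(B, R): Player 2 can switch to L (2 → 6). Not NE.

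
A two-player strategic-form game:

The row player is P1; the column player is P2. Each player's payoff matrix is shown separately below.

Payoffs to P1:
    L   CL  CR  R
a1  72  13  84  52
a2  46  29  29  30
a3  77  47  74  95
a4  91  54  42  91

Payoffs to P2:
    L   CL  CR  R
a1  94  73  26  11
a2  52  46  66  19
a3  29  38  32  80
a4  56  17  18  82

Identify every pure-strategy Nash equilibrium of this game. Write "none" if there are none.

The unique pure-strategy Nash equilibrium is (a3, R).

For each strategy profile, look for a profitable unilateral deviation.
(a1, L): P1 can switch to a3 (72 → 77). Not NE.
(a1, CL): P1 can switch to a2 (13 → 29). Not NE.
(a1, CR): P2 can switch to L (26 → 94). Not NE.
(a1, R): P1 can switch to a3 (52 → 95). Not NE.
(a2, L): P1 can switch to a1 (46 → 72). Not NE.
(a2, CL): P1 can switch to a3 (29 → 47). Not NE.
(a3, R): P1 gets 95, best alternative 91; P2 gets 80, best alternative 38. No profitable deviation — NE.
(The remaining 9 profiles each have a profitable deviation by the same check.)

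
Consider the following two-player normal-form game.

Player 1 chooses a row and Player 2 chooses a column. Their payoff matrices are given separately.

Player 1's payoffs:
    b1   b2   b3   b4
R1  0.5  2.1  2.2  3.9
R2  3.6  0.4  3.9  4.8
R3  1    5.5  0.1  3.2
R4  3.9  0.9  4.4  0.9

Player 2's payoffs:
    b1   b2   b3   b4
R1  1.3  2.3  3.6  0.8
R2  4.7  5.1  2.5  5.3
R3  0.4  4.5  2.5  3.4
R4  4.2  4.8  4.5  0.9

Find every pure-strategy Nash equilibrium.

The pure Nash equilibria are (R2, b4) and (R3, b2).

(R1, b1): Player 1 can switch to R2 (0.5 → 3.6). Not NE.
(R1, b2): Player 1 can switch to R3 (2.1 → 5.5). Not NE.
(R1, b3): Player 1 can switch to R2 (2.2 → 3.9). Not NE.
(R1, b4): Player 1 can switch to R2 (3.9 → 4.8). Not NE.
(R2, b1): Player 1 can switch to R4 (3.6 → 3.9). Not NE.
(R2, b2): Player 1 can switch to R1 (0.4 → 2.1). Not NE.
(R2, b3): Player 1 can switch to R4 (3.9 → 4.4). Not NE.
(R2, b4): Player 1 gets 4.8, best alternative 3.9; Player 2 gets 5.3, best alternative 5.1. No profitable deviation — NE.
(R3, b1): Player 1 can switch to R2 (1 → 3.6). Not NE.
(R3, b2): Player 1 gets 5.5, best alternative 2.1; Player 2 gets 4.5, best alternative 3.4. No profitable deviation — NE.
(R3, b3): Player 1 can switch to R1 (0.1 → 2.2). Not NE.
(R3, b4): Player 1 can switch to R1 (3.2 → 3.9). Not NE.
(R4, b1): Player 2 can switch to b2 (4.2 → 4.8). Not NE.
(R4, b2): Player 1 can switch to R1 (0.9 → 2.1). Not NE.
(The remaining 2 profiles each have a profitable deviation by the same check.)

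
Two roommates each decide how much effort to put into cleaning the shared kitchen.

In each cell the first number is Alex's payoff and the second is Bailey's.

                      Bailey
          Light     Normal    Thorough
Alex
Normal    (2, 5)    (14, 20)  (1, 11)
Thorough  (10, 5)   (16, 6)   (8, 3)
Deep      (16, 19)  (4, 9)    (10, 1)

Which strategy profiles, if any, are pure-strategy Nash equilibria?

Pure-strategy Nash equilibria: (Thorough, Normal); (Deep, Light)

Alex against Light: payoffs 2, 10, 16 → best response Deep.
Alex against Normal: payoffs 14, 16, 4 → best response Thorough.
Alex against Thorough: payoffs 1, 8, 10 → best response Deep.
Bailey against Normal: payoffs 5, 20, 11 → best response Normal.
Bailey against Thorough: payoffs 5, 6, 3 → best response Normal.
Bailey against Deep: payoffs 19, 9, 1 → best response Light.
Mutual best responses: (Thorough, Normal); (Deep, Light).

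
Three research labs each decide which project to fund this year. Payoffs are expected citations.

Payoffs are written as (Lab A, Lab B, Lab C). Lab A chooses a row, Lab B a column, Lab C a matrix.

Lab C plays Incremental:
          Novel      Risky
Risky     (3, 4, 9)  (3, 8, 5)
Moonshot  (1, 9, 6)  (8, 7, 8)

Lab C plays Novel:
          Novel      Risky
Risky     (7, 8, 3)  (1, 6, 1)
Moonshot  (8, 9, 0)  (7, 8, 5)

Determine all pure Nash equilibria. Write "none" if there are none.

Mark each player's best response to every combination of opponents' strategies; a profile where every player is best-responding is a pure Nash equilibrium.
Lab A against (Novel, Incremental): payoffs 3, 1 → best response Risky.
Lab A against (Novel, Novel): payoffs 7, 8 → best response Moonshot.
Lab A against (Risky, Incremental): payoffs 3, 8 → best response Moonshot.
Lab A against (Risky, Novel): payoffs 1, 7 → best response Moonshot.
Lab B against (Risky, Incremental): payoffs 4, 8 → best response Risky.
Lab B against (Risky, Novel): payoffs 8, 6 → best response Novel.
Lab B against (Moonshot, Incremental): payoffs 9, 7 → best response Novel.
Lab B against (Moonshot, Novel): payoffs 9, 8 → best response Novel.
Lab C against (Risky, Novel): payoffs 9, 3 → best response Incremental.
Lab C against (Risky, Risky): payoffs 5, 1 → best response Incremental.
Lab C against (Moonshot, Novel): payoffs 6, 0 → best response Incremental.
Lab C against (Moonshot, Risky): payoffs 8, 5 → best response Incremental.
No profile is a mutual best response for all players.

none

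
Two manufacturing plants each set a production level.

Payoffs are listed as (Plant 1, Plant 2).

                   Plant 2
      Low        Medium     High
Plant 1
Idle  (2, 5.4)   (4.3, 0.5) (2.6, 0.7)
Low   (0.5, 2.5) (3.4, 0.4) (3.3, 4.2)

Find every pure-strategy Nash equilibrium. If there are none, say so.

Pure-strategy Nash equilibria: (Idle, Low); (Low, High)

Plant 1 against Low: payoffs 2, 0.5 → best response Idle.
Plant 1 against Medium: payoffs 4.3, 3.4 → best response Idle.
Plant 1 against High: payoffs 2.6, 3.3 → best response Low.
Plant 2 against Idle: payoffs 5.4, 0.5, 0.7 → best response Low.
Plant 2 against Low: payoffs 2.5, 0.4, 4.2 → best response High.
Mutual best responses: (Idle, Low); (Low, High).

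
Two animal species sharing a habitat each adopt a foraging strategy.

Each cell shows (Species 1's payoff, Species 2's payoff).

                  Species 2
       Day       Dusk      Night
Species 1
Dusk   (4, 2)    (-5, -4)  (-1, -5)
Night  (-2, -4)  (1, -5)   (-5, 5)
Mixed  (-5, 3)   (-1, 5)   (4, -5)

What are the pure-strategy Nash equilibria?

(Dusk, Day): Species 1 gets 4, best alternative -2; Species 2 gets 2, best alternative -4. No profitable deviation — NE.
(Dusk, Dusk): Species 1 can switch to Night (-5 → 1). Not NE.
(Dusk, Night): Species 1 can switch to Mixed (-1 → 4). Not NE.
(Night, Day): Species 1 can switch to Dusk (-2 → 4). Not NE.
(Night, Dusk): Species 2 can switch to Day (-5 → -4). Not NE.
(Night, Night): Species 1 can switch to Dusk (-5 → -1). Not NE.
(Mixed, Day): Species 1 can switch to Dusk (-5 → 4). Not NE.
(The remaining 2 profiles each have a profitable deviation by the same check.)

(Dusk, Day)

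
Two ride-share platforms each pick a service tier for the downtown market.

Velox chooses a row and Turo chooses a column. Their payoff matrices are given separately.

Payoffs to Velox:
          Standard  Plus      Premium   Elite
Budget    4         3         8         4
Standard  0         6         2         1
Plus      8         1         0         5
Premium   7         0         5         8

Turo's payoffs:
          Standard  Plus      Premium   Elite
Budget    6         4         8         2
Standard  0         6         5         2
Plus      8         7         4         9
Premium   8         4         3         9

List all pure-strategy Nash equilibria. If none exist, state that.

(Budget, Standard): Velox can switch to Plus (4 → 8). Not NE.
(Budget, Plus): Velox can switch to Standard (3 → 6). Not NE.
(Budget, Premium): Velox gets 8, best alternative 5; Turo gets 8, best alternative 6. No profitable deviation — NE.
(Budget, Elite): Velox can switch to Plus (4 → 5). Not NE.
(Standard, Standard): Velox can switch to Budget (0 → 4). Not NE.
(Standard, Plus): Velox gets 6, best alternative 3; Turo gets 6, best alternative 5. No profitable deviation — NE.
(Standard, Premium): Velox can switch to Budget (2 → 8). Not NE.
(Standard, Elite): Velox can switch to Budget (1 → 4). Not NE.
(Premium, Elite): Velox gets 8, best alternative 5; Turo gets 9, best alternative 8. No profitable deviation — NE.
(The remaining 7 profiles each have a profitable deviation by the same check.)

(Budget, Premium); (Standard, Plus); (Premium, Elite)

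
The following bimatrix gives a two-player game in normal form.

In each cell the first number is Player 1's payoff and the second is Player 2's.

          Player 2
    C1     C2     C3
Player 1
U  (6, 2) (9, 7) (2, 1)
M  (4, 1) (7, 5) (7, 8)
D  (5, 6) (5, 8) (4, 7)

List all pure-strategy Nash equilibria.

Player 1 against C1: payoffs 6, 4, 5 → best response U.
Player 1 against C2: payoffs 9, 7, 5 → best response U.
Player 1 against C3: payoffs 2, 7, 4 → best response M.
Player 2 against U: payoffs 2, 7, 1 → best response C2.
Player 2 against M: payoffs 1, 5, 8 → best response C3.
Player 2 against D: payoffs 6, 8, 7 → best response C2.
Mutual best responses: (U, C2); (M, C3).

The pure Nash equilibria are (U, C2) and (M, C3).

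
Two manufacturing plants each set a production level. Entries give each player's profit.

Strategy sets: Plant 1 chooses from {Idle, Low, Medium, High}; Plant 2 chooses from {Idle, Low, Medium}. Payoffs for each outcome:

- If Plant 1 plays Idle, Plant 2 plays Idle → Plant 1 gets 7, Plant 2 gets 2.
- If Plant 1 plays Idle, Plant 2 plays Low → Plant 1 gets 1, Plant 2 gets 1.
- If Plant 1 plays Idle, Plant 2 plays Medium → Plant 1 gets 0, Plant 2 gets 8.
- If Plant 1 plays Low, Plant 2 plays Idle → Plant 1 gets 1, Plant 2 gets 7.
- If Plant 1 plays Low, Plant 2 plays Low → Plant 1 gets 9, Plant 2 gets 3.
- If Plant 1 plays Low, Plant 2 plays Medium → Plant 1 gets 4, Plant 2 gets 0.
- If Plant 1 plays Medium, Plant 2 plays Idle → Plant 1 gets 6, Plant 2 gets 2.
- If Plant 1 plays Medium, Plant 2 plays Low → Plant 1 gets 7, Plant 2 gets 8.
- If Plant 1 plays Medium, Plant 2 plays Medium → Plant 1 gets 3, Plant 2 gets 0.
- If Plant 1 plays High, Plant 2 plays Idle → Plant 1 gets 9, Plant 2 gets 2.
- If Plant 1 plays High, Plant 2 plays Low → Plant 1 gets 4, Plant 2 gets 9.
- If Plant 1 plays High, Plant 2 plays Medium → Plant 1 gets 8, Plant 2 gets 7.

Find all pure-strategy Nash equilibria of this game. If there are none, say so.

Plant 1 against Idle: payoffs 7, 1, 6, 9 → best response High.
Plant 1 against Low: payoffs 1, 9, 7, 4 → best response Low.
Plant 1 against Medium: payoffs 0, 4, 3, 8 → best response High.
Plant 2 against Idle: payoffs 2, 1, 8 → best response Medium.
Plant 2 against Low: payoffs 7, 3, 0 → best response Idle.
Plant 2 against Medium: payoffs 2, 8, 0 → best response Low.
Plant 2 against High: payoffs 2, 9, 7 → best response Low.
No profile is a mutual best response for all players.

This game has no pure Nash equilibrium.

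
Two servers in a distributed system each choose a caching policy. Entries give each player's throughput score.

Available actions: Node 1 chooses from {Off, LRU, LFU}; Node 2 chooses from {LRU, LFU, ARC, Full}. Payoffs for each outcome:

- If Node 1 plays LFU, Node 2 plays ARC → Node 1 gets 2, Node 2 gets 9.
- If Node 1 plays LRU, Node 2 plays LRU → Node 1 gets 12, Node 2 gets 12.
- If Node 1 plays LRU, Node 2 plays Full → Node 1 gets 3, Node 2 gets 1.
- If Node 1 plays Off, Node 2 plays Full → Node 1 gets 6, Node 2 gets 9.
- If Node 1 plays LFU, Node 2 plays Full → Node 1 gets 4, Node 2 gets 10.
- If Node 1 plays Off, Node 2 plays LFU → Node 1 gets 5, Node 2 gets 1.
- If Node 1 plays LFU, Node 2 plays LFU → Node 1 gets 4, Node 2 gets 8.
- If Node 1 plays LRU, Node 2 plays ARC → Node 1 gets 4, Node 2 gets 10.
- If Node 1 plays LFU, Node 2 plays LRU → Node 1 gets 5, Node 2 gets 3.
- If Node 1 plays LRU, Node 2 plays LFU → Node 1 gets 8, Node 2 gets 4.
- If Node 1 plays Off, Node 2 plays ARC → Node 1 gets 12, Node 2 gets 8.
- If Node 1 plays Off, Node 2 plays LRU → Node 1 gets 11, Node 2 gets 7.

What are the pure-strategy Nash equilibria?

Pure-strategy Nash equilibria: (Off, Full), (LRU, LRU)

(Off, LRU): Node 1 can switch to LRU (11 → 12). Not NE.
(Off, LFU): Node 1 can switch to LRU (5 → 8). Not NE.
(Off, ARC): Node 2 can switch to Full (8 → 9). Not NE.
(Off, Full): Node 1 gets 6, best alternative 4; Node 2 gets 9, best alternative 8. No profitable deviation — NE.
(LRU, LRU): Node 1 gets 12, best alternative 11; Node 2 gets 12, best alternative 10. No profitable deviation — NE.
(LRU, LFU): Node 2 can switch to LRU (4 → 12). Not NE.
(LRU, ARC): Node 1 can switch to Off (4 → 12). Not NE.
(LRU, Full): Node 1 can switch to Off (3 → 6). Not NE.
(The remaining 4 profiles each have a profitable deviation by the same check.)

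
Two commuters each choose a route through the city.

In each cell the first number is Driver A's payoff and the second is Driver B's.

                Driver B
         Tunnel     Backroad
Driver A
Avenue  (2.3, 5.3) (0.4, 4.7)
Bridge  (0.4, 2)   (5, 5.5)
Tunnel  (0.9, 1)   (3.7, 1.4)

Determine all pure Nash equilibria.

Driver A against Tunnel: payoffs 2.3, 0.4, 0.9 → best response Avenue.
Driver A against Backroad: payoffs 0.4, 5, 3.7 → best response Bridge.
Driver B against Avenue: payoffs 5.3, 4.7 → best response Tunnel.
Driver B against Bridge: payoffs 2, 5.5 → best response Backroad.
Driver B against Tunnel: payoffs 1, 1.4 → best response Backroad.
Mutual best responses: (Avenue, Tunnel); (Bridge, Backroad).

Pure-strategy Nash equilibria: (Avenue, Tunnel) and (Bridge, Backroad)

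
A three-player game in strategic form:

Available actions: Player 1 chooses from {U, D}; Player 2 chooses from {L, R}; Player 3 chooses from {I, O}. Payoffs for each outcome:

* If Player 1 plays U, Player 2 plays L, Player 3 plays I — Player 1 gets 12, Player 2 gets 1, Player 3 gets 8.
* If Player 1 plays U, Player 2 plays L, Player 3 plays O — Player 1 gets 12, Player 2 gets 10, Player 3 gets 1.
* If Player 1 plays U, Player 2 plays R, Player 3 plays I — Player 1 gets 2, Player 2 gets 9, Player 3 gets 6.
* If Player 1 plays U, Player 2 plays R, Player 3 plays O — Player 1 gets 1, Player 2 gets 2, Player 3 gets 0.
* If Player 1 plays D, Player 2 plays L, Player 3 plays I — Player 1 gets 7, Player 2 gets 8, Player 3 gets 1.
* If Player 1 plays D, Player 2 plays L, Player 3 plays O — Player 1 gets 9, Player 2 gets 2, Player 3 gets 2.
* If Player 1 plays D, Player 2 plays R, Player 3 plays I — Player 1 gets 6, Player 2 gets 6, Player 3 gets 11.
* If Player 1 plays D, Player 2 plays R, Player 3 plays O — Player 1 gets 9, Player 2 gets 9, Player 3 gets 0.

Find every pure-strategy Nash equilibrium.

Player 1 against (L, I): payoffs 12, 7 → best response U.
Player 1 against (L, O): payoffs 12, 9 → best response U.
Player 1 against (R, I): payoffs 2, 6 → best response D.
Player 1 against (R, O): payoffs 1, 9 → best response D.
Player 2 against (U, I): payoffs 1, 9 → best response R.
Player 2 against (U, O): payoffs 10, 2 → best response L.
Player 2 against (D, I): payoffs 8, 6 → best response L.
Player 2 against (D, O): payoffs 2, 9 → best response R.
Player 3 against (U, L): payoffs 8, 1 → best response I.
Player 3 against (U, R): payoffs 6, 0 → best response I.
Player 3 against (D, L): payoffs 1, 2 → best response O.
Player 3 against (D, R): payoffs 11, 0 → best response I.
No profile is a mutual best response for all players.

none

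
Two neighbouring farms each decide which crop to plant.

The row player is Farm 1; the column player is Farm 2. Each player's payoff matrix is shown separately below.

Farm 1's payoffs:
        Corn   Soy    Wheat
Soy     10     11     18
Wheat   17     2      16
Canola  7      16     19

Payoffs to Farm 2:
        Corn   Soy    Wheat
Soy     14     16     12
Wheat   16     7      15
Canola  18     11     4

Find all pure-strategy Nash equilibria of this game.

(Soy, Corn): Farm 1 can switch to Wheat (10 → 17). Not NE.
(Soy, Soy): Farm 1 can switch to Canola (11 → 16). Not NE.
(Soy, Wheat): Farm 1 can switch to Canola (18 → 19). Not NE.
(Wheat, Corn): Farm 1 gets 17, best alternative 10; Farm 2 gets 16, best alternative 15. No profitable deviation — NE.
(Wheat, Soy): Farm 1 can switch to Soy (2 → 11). Not NE.
(Wheat, Wheat): Farm 1 can switch to Soy (16 → 18). Not NE.
(Canola, Corn): Farm 1 can switch to Soy (7 → 10). Not NE.
(Canola, Soy): Farm 2 can switch to Corn (11 → 18). Not NE.
(Canola, Wheat): Farm 2 can switch to Corn (4 → 18). Not NE.

Pure NE: (Wheat, Corn)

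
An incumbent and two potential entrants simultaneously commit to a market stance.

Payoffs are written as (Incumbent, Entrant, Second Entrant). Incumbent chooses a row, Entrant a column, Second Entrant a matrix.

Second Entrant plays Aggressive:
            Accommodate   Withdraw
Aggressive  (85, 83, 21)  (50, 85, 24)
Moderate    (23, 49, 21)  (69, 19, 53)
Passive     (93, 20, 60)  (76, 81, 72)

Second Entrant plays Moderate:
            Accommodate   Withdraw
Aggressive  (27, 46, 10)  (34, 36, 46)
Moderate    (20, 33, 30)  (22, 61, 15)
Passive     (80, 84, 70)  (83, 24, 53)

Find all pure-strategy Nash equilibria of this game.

The pure Nash equilibria are (Passive, Accommodate, Moderate) and (Passive, Withdraw, Aggressive).

For each strategy profile, look for a profitable unilateral deviation.
(Aggressive, Accommodate, Aggressive): Incumbent can switch to Passive (85 → 93). Not NE.
(Aggressive, Accommodate, Moderate): Incumbent can switch to Passive (27 → 80). Not NE.
(Aggressive, Withdraw, Aggressive): Incumbent can switch to Moderate (50 → 69). Not NE.
(Aggressive, Withdraw, Moderate): Incumbent can switch to Passive (34 → 83). Not NE.
(Moderate, Accommodate, Aggressive): Incumbent can switch to Aggressive (23 → 85). Not NE.
(Moderate, Accommodate, Moderate): Incumbent can switch to Aggressive (20 → 27). Not NE.
(Moderate, Withdraw, Aggressive): Incumbent can switch to Passive (69 → 76). Not NE.
(Moderate, Withdraw, Moderate): Incumbent can switch to Aggressive (22 → 34). Not NE.
(Passive, Accommodate, Moderate): Incumbent gets 80, best alternative 27; Entrant gets 84, best alternative 24; Second Entrant gets 70, best alternative 60. No profitable deviation — NE.
(Passive, Withdraw, Aggressive): Incumbent gets 76, best alternative 69; Entrant gets 81, best alternative 20; Second Entrant gets 72, best alternative 53. No profitable deviation — NE.
(The remaining 2 profiles each have a profitable deviation by the same check.)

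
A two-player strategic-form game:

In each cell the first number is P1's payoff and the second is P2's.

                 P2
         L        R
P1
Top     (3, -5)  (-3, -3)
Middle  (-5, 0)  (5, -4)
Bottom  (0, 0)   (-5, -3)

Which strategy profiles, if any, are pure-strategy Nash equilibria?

P1 against L: payoffs 3, -5, 0 → best response Top.
P1 against R: payoffs -3, 5, -5 → best response Middle.
P2 against Top: payoffs -5, -3 → best response R.
P2 against Middle: payoffs 0, -4 → best response L.
P2 against Bottom: payoffs 0, -3 → best response L.
No profile is a mutual best response for all players.

This game has no pure Nash equilibrium.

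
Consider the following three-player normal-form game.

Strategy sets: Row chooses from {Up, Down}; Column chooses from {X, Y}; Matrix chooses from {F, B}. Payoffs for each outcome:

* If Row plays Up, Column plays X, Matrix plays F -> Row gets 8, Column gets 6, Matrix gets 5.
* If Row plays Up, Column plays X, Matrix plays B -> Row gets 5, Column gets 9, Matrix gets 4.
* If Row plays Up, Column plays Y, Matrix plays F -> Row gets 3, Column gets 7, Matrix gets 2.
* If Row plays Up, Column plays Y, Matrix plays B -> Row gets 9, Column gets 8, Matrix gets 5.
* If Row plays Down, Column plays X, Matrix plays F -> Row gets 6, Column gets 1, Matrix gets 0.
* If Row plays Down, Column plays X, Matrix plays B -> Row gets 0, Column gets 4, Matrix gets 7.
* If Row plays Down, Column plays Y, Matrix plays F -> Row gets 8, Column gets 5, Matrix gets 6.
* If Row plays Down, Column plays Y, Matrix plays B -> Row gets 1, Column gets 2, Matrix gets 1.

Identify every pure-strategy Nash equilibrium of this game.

Row against (X, F): payoffs 8, 6 → best response Up.
Row against (X, B): payoffs 5, 0 → best response Up.
Row against (Y, F): payoffs 3, 8 → best response Down.
Row against (Y, B): payoffs 9, 1 → best response Up.
Column against (Up, F): payoffs 6, 7 → best response Y.
Column against (Up, B): payoffs 9, 8 → best response X.
Column against (Down, F): payoffs 1, 5 → best response Y.
Column against (Down, B): payoffs 4, 2 → best response X.
Matrix against (Up, X): payoffs 5, 4 → best response F.
Matrix against (Up, Y): payoffs 2, 5 → best response B.
Matrix against (Down, X): payoffs 0, 7 → best response B.
Matrix against (Down, Y): payoffs 6, 1 → best response F.
Mutual best responses: (Down, Y, F).

Pure NE: (Down, Y, F)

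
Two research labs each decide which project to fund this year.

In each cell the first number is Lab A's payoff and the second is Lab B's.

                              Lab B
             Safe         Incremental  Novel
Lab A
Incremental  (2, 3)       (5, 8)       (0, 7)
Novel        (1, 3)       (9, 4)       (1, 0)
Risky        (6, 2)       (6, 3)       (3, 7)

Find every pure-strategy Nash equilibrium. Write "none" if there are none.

Pure-strategy Nash equilibria: (Novel, Incremental); (Risky, Novel)

Check each profile: it is a Nash equilibrium iff no player can strictly gain by switching unilaterally.
(Incremental, Safe): Lab A can switch to Risky (2 → 6). Not NE.
(Incremental, Incremental): Lab A can switch to Novel (5 → 9). Not NE.
(Incremental, Novel): Lab A can switch to Novel (0 → 1). Not NE.
(Novel, Safe): Lab A can switch to Incremental (1 → 2). Not NE.
(Novel, Incremental): Lab A gets 9, best alternative 6; Lab B gets 4, best alternative 3. No profitable deviation — NE.
(Novel, Novel): Lab A can switch to Risky (1 → 3). Not NE.
(Risky, Safe): Lab B can switch to Incremental (2 → 3). Not NE.
(Risky, Incremental): Lab A can switch to Novel (6 → 9). Not NE.
(Risky, Novel): Lab A gets 3, best alternative 1; Lab B gets 7, best alternative 3. No profitable deviation — NE.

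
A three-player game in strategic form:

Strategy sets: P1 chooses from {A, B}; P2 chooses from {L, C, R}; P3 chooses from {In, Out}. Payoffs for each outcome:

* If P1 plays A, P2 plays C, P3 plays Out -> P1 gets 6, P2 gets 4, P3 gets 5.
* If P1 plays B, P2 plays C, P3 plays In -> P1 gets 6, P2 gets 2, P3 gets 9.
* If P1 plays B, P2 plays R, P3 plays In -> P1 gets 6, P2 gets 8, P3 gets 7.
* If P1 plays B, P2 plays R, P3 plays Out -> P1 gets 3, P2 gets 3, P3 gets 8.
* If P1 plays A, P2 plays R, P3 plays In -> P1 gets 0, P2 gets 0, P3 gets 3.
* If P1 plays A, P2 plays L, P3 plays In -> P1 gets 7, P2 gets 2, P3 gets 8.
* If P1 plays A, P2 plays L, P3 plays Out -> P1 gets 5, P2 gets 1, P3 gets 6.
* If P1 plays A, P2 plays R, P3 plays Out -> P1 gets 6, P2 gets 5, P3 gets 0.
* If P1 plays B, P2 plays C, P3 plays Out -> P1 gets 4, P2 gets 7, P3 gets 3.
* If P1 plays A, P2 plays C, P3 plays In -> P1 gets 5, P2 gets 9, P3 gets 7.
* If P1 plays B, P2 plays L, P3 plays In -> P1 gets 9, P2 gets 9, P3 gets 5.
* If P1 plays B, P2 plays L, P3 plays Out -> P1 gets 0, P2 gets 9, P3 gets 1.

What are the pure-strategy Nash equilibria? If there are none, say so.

(B, L, In)

(A, L, In): P1 can switch to B (7 → 9). Not NE.
(A, L, Out): P2 can switch to C (1 → 4). Not NE.
(A, C, In): P1 can switch to B (5 → 6). Not NE.
(A, C, Out): P2 can switch to R (4 → 5). Not NE.
(A, R, In): P1 can switch to B (0 → 6). Not NE.
(A, R, Out): P3 can switch to In (0 → 3). Not NE.
(B, L, In): P1 gets 9, best alternative 7; P2 gets 9, best alternative 8; P3 gets 5, best alternative 1. No profitable deviation — NE.
(The remaining 5 profiles each have a profitable deviation by the same check.)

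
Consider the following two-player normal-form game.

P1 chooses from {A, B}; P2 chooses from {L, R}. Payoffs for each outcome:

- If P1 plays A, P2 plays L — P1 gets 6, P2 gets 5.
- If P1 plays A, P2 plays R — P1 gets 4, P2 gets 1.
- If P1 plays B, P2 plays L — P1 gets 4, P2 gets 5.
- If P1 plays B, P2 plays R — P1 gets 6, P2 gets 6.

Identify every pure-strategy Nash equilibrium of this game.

The pure Nash equilibria are (A, L), (B, R).

P1 against L: payoffs 6, 4 → best response A.
P1 against R: payoffs 4, 6 → best response B.
P2 against A: payoffs 5, 1 → best response L.
P2 against B: payoffs 5, 6 → best response R.
Mutual best responses: (A, L); (B, R).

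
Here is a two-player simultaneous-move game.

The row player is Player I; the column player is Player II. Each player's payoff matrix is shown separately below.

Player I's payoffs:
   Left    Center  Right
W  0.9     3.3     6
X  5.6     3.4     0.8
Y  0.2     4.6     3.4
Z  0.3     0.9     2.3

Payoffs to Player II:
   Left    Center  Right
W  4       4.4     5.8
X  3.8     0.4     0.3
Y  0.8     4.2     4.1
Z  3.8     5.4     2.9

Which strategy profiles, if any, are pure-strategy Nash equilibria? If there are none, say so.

Check each profile: it is a Nash equilibrium iff no player can strictly gain by switching unilaterally.
(W, Left): Player I can switch to X (0.9 → 5.6). Not NE.
(W, Center): Player I can switch to X (3.3 → 3.4). Not NE.
(W, Right): Player I gets 6, best alternative 3.4; Player II gets 5.8, best alternative 4.4. No profitable deviation — NE.
(X, Left): Player I gets 5.6, best alternative 0.9; Player II gets 3.8, best alternative 0.4. No profitable deviation — NE.
(X, Center): Player I can switch to Y (3.4 → 4.6). Not NE.
(X, Right): Player I can switch to W (0.8 → 6). Not NE.
(Y, Left): Player I can switch to W (0.2 → 0.9). Not NE.
(Y, Center): Player I gets 4.6, best alternative 3.4; Player II gets 4.2, best alternative 4.1. No profitable deviation — NE.
(Y, Right): Player I can switch to W (3.4 → 6). Not NE.
(The remaining 3 profiles each have a profitable deviation by the same check.)

(W, Right), (X, Left), (Y, Center)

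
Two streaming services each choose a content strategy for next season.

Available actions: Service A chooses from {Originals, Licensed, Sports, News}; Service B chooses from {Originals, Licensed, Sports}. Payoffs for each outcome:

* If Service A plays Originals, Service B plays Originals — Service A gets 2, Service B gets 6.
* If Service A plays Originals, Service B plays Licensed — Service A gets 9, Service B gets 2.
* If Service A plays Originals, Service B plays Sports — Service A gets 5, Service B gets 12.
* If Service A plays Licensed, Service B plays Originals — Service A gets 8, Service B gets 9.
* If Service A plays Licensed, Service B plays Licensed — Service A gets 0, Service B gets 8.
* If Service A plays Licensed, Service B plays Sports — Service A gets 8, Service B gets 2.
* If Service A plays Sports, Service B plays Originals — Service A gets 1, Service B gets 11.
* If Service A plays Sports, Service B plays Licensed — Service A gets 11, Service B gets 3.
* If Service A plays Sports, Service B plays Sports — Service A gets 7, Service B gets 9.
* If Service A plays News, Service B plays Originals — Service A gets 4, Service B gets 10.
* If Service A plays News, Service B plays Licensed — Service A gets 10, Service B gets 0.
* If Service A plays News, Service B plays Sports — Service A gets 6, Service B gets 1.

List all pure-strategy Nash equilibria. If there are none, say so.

(Originals, Originals): Service A can switch to Licensed (2 → 8). Not NE.
(Originals, Licensed): Service A can switch to Sports (9 → 11). Not NE.
(Originals, Sports): Service A can switch to Licensed (5 → 8). Not NE.
(Licensed, Originals): Service A gets 8, best alternative 4; Service B gets 9, best alternative 8. No profitable deviation — NE.
(Licensed, Licensed): Service A can switch to Originals (0 → 9). Not NE.
(Licensed, Sports): Service B can switch to Originals (2 → 9). Not NE.
(Sports, Originals): Service A can switch to Originals (1 → 2). Not NE.
(Sports, Licensed): Service B can switch to Originals (3 → 11). Not NE.
(Sports, Sports): Service A can switch to Licensed (7 → 8). Not NE.
(News, Originals): Service A can switch to Licensed (4 → 8). Not NE.
(News, Licensed): Service A can switch to Sports (10 → 11). Not NE.
(The remaining 1 profile has a profitable deviation by the same check.)

The unique pure-strategy Nash equilibrium is (Licensed, Originals).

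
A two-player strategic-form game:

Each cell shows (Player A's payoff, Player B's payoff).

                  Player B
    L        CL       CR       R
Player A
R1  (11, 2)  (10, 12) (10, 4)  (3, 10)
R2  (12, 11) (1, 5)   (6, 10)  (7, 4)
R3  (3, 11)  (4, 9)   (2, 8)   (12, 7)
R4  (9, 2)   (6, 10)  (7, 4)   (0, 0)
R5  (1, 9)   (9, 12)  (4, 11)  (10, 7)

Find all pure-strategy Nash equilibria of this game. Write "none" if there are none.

(R1, CL), (R2, L)

Mark each player's best response to every combination of opponents' strategies; a profile where every player is best-responding is a pure Nash equilibrium.
Player A against L: payoffs 11, 12, 3, 9, 1 → best response R2.
Player A against CL: payoffs 10, 1, 4, 6, 9 → best response R1.
Player A against CR: payoffs 10, 6, 2, 7, 4 → best response R1.
Player A against R: payoffs 3, 7, 12, 0, 10 → best response R3.
Player B against R1: payoffs 2, 12, 4, 10 → best response CL.
Player B against R2: payoffs 11, 5, 10, 4 → best response L.
Player B against R3: payoffs 11, 9, 8, 7 → best response L.
Player B against R4: payoffs 2, 10, 4, 0 → best response CL.
Player B against R5: payoffs 9, 12, 11, 7 → best response CL.
Mutual best responses: (R1, CL); (R2, L).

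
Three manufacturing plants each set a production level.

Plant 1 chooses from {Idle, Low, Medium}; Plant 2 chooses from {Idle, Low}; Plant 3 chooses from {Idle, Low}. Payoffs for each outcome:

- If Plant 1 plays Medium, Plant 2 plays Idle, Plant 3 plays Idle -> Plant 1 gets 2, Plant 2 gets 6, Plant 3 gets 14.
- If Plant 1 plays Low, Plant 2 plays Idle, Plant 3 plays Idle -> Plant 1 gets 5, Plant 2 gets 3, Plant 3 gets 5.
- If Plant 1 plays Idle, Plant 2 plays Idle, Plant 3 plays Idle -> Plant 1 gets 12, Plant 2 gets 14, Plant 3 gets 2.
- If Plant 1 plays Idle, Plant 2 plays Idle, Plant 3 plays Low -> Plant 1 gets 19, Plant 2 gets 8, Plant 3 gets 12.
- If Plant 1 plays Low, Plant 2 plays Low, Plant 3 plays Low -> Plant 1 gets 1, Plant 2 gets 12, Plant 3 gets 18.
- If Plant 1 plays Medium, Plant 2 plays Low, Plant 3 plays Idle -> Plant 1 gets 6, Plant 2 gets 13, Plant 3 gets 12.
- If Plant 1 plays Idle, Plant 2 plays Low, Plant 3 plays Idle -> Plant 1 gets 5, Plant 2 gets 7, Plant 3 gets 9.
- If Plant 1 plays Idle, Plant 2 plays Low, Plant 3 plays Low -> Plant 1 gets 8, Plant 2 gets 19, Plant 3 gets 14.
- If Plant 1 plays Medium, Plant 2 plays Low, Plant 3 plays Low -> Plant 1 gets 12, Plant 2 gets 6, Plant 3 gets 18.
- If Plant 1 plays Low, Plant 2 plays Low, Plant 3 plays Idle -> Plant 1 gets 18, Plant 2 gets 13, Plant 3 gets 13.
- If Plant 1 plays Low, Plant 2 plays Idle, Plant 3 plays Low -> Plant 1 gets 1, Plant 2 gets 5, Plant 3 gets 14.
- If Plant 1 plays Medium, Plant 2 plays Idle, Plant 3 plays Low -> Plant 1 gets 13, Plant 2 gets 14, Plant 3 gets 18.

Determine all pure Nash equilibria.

There is no pure-strategy Nash equilibrium.

For each player, find the best response to each opponent profile; mutual best responses are the pure NE.
Plant 1 against (Idle, Idle): payoffs 12, 5, 2 → best response Idle.
Plant 1 against (Idle, Low): payoffs 19, 1, 13 → best response Idle.
Plant 1 against (Low, Idle): payoffs 5, 18, 6 → best response Low.
Plant 1 against (Low, Low): payoffs 8, 1, 12 → best response Medium.
Plant 2 against (Idle, Idle): payoffs 14, 7 → best response Idle.
Plant 2 against (Idle, Low): payoffs 8, 19 → best response Low.
Plant 2 against (Low, Idle): payoffs 3, 13 → best response Low.
Plant 2 against (Low, Low): payoffs 5, 12 → best response Low.
Plant 2 against (Medium, Idle): payoffs 6, 13 → best response Low.
Plant 2 against (Medium, Low): payoffs 14, 6 → best response Idle.
Plant 3 against (Idle, Idle): payoffs 2, 12 → best response Low.
Plant 3 against (Idle, Low): payoffs 9, 14 → best response Low.
Plant 3 against (Low, Idle): payoffs 5, 14 → best response Low.
Plant 3 against (Low, Low): payoffs 13, 18 → best response Low.
Plant 3 against (Medium, Idle): payoffs 14, 18 → best response Low.
Plant 3 against (Medium, Low): payoffs 12, 18 → best response Low.
No profile is a mutual best response for all players.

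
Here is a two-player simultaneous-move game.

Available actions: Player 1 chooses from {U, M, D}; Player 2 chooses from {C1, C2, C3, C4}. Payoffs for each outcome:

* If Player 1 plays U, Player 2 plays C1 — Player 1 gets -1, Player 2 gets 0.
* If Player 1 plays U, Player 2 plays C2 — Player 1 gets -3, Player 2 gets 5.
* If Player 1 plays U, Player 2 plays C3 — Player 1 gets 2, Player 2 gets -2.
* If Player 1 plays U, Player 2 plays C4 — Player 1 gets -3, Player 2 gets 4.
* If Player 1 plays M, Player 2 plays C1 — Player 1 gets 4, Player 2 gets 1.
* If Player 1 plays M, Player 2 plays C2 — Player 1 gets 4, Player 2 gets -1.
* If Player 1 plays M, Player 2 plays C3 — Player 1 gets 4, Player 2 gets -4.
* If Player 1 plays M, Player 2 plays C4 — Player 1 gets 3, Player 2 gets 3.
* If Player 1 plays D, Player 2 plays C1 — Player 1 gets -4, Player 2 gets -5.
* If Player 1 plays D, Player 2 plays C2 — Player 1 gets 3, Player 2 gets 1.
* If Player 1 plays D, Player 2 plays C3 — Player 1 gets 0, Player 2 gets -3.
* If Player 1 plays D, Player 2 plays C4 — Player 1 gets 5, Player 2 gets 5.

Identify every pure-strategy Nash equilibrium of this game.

Pure NE: (D, C4)

(U, C1): Player 1 can switch to M (-1 → 4). Not NE.
(U, C2): Player 1 can switch to M (-3 → 4). Not NE.
(U, C3): Player 1 can switch to M (2 → 4). Not NE.
(U, C4): Player 1 can switch to M (-3 → 3). Not NE.
(M, C1): Player 2 can switch to C4 (1 → 3). Not NE.
(M, C2): Player 2 can switch to C1 (-1 → 1). Not NE.
(D, C4): Player 1 gets 5, best alternative 3; Player 2 gets 5, best alternative 1. No profitable deviation — NE.
(The remaining 5 profiles each have a profitable deviation by the same check.)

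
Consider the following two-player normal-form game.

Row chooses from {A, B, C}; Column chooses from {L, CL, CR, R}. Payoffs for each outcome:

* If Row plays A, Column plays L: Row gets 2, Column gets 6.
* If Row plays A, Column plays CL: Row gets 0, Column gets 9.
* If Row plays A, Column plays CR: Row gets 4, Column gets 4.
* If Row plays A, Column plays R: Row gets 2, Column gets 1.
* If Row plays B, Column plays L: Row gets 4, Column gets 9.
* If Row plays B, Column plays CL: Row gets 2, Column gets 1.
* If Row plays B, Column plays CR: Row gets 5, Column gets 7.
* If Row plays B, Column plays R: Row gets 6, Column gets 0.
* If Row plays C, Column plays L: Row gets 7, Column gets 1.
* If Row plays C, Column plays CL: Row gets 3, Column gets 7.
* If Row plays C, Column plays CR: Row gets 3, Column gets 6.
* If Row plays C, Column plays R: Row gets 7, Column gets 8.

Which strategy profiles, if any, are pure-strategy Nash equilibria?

Row against L: payoffs 2, 4, 7 → best response C.
Row against CL: payoffs 0, 2, 3 → best response C.
Row against CR: payoffs 4, 5, 3 → best response B.
Row against R: payoffs 2, 6, 7 → best response C.
Column against A: payoffs 6, 9, 4, 1 → best response CL.
Column against B: payoffs 9, 1, 7, 0 → best response L.
Column against C: payoffs 1, 7, 6, 8 → best response R.
Mutual best responses: (C, R).

(C, R)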